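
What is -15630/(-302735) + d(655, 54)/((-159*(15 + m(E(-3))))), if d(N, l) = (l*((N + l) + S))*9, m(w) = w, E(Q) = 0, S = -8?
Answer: -2291117748/16044955 ≈ -142.79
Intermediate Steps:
d(N, l) = 9*l*(-8 + N + l) (d(N, l) = (l*((N + l) - 8))*9 = (l*(-8 + N + l))*9 = 9*l*(-8 + N + l))
-15630/(-302735) + d(655, 54)/((-159*(15 + m(E(-3))))) = -15630/(-302735) + (9*54*(-8 + 655 + 54))/((-159*(15 + 0))) = -15630*(-1/302735) + (9*54*701)/((-159*15)) = 3126/60547 + 340686/(-2385) = 3126/60547 + 340686*(-1/2385) = 3126/60547 - 37854/265 = -2291117748/16044955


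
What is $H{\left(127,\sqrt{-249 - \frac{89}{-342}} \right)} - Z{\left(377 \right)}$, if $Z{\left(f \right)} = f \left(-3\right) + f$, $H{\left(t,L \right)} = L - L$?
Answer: $754$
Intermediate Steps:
$H{\left(t,L \right)} = 0$
$Z{\left(f \right)} = - 2 f$ ($Z{\left(f \right)} = - 3 f + f = - 2 f$)
$H{\left(127,\sqrt{-249 - \frac{89}{-342}} \right)} - Z{\left(377 \right)} = 0 - \left(-2\right) 377 = 0 - -754 = 0 + 754 = 754$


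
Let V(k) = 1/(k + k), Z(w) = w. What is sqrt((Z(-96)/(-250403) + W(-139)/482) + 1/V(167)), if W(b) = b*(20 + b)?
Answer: sqrt(5365322756003298914)/120694246 ≈ 19.192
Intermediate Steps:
V(k) = 1/(2*k)
sqrt((Z(-96)/(-250403) + W(-139)/482) + 1/V(167)) = sqrt((-96/(-250403) - 139*(20 - 139)/482) + 1/((1/2)/167)) = sqrt((-96*(-1/250403) - 139*(-119)*(1/482)) + 1/((1/2)*(1/167))) = sqrt((96/250403 + 16541*(1/482)) + 1/(1/334)) = sqrt((96/250403 + 16541/482) + 334) = sqrt(4141962295/120694246 + 334) = sqrt(44453840459/120694246) = sqrt(5365322756003298914)/120694246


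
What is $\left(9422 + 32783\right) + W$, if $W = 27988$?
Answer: $70193$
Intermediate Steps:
$\left(9422 + 32783\right) + W = \left(9422 + 32783\right) + 27988 = 42205 + 27988 = 70193$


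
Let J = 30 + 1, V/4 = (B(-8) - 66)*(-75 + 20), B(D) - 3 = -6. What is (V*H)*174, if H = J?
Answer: 81880920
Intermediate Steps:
B(D) = -3 (B(D) = 3 - 6 = -3)
V = 15180 (V = 4*((-3 - 66)*(-75 + 20)) = 4*(-69*(-55)) = 4*3795 = 15180)
J = 31
H = 31
(V*H)*174 = (15180*31)*174 = 470580*174 = 81880920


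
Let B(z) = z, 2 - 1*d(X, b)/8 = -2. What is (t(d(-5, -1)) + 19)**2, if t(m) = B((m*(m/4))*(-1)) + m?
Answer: 42025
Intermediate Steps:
d(X, b) = 32 (d(X, b) = 16 - 8*(-2) = 16 + 16 = 32)
t(m) = m - m**2/4 (t(m) = (m*(m/4))*(-1) + m = (m**2/4)*(-1) + m = -m**2/4 + m = m - m**2/4)
(t(d(-5, -1)) + 19)**2 = ((1/4)*32*(4 - 1*32) + 19)**2 = ((1/4)*32*(4 - 32) + 19)**2 = ((1/4)*32*(-28) + 19)**2 = (-224 + 19)**2 = (-205)**2 = 42025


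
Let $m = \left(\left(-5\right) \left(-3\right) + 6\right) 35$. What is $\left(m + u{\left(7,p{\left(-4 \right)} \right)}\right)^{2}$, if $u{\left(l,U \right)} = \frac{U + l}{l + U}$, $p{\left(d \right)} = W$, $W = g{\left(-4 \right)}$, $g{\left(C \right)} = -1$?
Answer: $541696$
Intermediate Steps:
$W = -1$
$p{\left(d \right)} = -1$
$u{\left(l,U \right)} = 1$ ($u{\left(l,U \right)} = \frac{U + l}{U + l} = 1$)
$m = 735$ ($m = \left(15 + 6\right) 35 = 21 \cdot 35 = 735$)
$\left(m + u{\left(7,p{\left(-4 \right)} \right)}\right)^{2} = \left(735 + 1\right)^{2} = 736^{2} = 541696$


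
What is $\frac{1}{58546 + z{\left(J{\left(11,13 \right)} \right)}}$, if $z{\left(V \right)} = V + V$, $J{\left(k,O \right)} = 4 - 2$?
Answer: $\frac{1}{58550} \approx 1.7079 \cdot 10^{-5}$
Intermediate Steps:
$J{\left(k,O \right)} = 2$ ($J{\left(k,O \right)} = 4 - 2 = 2$)
$z{\left(V \right)} = 2 V$
$\frac{1}{58546 + z{\left(J{\left(11,13 \right)} \right)}} = \frac{1}{58546 + 2 \cdot 2} = \frac{1}{58546 + 4} = \frac{1}{58550}$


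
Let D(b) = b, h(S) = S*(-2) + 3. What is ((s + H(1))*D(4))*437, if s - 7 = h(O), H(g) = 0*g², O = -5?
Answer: 34960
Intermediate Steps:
h(S) = 3 - 2*S (h(S) = -2*S + 3 = 3 - 2*S)
H(g) = 0
s = 20 (s = 7 + (3 - 2*(-5)) = 7 + (3 + 10) = 7 + 13 = 20)
((s + H(1))*D(4))*437 = ((20 + 0)*4)*437 = (20*4)*437 = 80*437 = 34960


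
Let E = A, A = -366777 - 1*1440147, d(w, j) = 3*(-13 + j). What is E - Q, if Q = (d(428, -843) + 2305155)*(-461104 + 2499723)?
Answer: -4694099414277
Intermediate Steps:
d(w, j) = -39 + 3*j
A = -1806924 (A = -366777 - 1440147 = -1806924)
E = -1806924
Q = 4694097607353 (Q = ((-39 + 3*(-843)) + 2305155)*(-461104 + 2499723) = ((-39 - 2529) + 2305155)*2038619 = (-2568 + 2305155)*2038619 = 2302587*2038619 = 4694097607353)
E - Q = -1806924 - 1*4694097607353 = -1806924 - 4694097607353 = -4694099414277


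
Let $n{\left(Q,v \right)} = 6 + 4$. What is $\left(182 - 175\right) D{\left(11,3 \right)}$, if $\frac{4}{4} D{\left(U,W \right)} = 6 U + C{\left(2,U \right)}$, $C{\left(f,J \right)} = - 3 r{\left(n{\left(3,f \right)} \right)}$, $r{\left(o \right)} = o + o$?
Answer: $42$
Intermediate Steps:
$n{\left(Q,v \right)} = 10$
$r{\left(o \right)} = 2 o$
$C{\left(f,J \right)} = -60$ ($C{\left(f,J \right)} = - 3 \cdot 2 \cdot 10 = \left(-3\right) 20 = -60$)
$D{\left(U,W \right)} = -60 + 6 U$ ($D{\left(U,W \right)} = 6 U - 60 = -60 + 6 U$)
$\left(182 - 175\right) D{\left(11,3 \right)} = \left(182 - 175\right) \left(-60 + 6 \cdot 11\right) = 7 \left(-60 + 66\right) = 7 \cdot 6 = 42$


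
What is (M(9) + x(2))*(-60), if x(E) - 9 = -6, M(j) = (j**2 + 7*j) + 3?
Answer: -9000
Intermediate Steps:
M(j) = 3 + j**2 + 7*j
x(E) = 3 (x(E) = 9 - 6 = 3)
(M(9) + x(2))*(-60) = ((3 + 9**2 + 7*9) + 3)*(-60) = ((3 + 81 + 63) + 3)*(-60) = (147 + 3)*(-60) = 150*(-60) = -9000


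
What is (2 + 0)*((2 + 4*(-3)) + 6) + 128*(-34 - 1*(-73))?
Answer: 4984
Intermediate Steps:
(2 + 0)*((2 + 4*(-3)) + 6) + 128*(-34 - 1*(-73)) = 2*((2 - 12) + 6) + 128*(-34 + 73) = 2*(-10 + 6) + 128*39 = 2*(-4) + 4992 = -8 + 4992 = 4984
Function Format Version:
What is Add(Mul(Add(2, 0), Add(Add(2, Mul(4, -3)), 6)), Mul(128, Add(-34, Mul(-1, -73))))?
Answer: 4984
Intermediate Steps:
Add(Mul(Add(2, 0), Add(Add(2, Mul(4, -3)), 6)), Mul(128, Add(-34, Mul(-1, -73)))) = Add(Mul(2, Add(Add(2, -12), 6)), Mul(128, Add(-34, 73))) = Add(Mul(2, Add(-10, 6)), Mul(128, 39)) = Add(Mul(2, -4), 4992) = Add(-8, 4992) = 4984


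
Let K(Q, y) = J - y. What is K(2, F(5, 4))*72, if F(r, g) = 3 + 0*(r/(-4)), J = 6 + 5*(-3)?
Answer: -864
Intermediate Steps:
J = -9 (J = 6 - 15 = -9)
F(r, g) = 3 (F(r, g) = 3 + 0*(r*(-1/4)) = 3 + 0*(-r/4) = 3 + 0 = 3)
K(Q, y) = -9 - y
K(2, F(5, 4))*72 = (-9 - 1*3)*72 = (-9 - 3)*72 = -12*72 = -864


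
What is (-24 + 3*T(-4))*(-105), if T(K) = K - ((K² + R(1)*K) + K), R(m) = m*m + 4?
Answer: 1260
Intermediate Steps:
R(m) = 4 + m² (R(m) = m² + 4 = 4 + m²)
T(K) = -K² - 5*K (T(K) = K - ((K² + (4 + 1²)*K) + K) = K - ((K² + (4 + 1)*K) + K) = K - ((K² + 5*K) + K) = K - (K² + 6*K) = K + (-K² - 6*K) = -K² - 5*K)
(-24 + 3*T(-4))*(-105) = (-24 + 3*(-1*(-4)*(5 - 4)))*(-105) = (-24 + 3*(-1*(-4)*1))*(-105) = (-24 + 3*4)*(-105) = (-24 + 12)*(-105) = -12*(-105) = 1260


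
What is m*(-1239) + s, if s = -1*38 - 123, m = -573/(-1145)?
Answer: -894292/1145 ≈ -781.04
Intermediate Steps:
m = 573/1145 (m = -573*(-1/1145) = 573/1145 ≈ 0.50044)
s = -161 (s = -38 - 123 = -161)
m*(-1239) + s = (573/1145)*(-1239) - 161 = -709947/1145 - 161 = -894292/1145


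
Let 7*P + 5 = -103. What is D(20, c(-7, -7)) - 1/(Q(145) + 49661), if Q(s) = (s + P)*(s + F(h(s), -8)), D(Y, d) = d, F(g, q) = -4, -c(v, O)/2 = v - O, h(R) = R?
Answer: -7/475514 ≈ -1.4721e-5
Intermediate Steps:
c(v, O) = -2*v + 2*O (c(v, O) = -2*(v - O) = -2*v + 2*O)
P = -108/7 (P = -5/7 + (⅐)*(-103) = -5/7 - 103/7 = -108/7 ≈ -15.429)
Q(s) = (-4 + s)*(-108/7 + s) (Q(s) = (s - 108/7)*(s - 4) = (-108/7 + s)*(-4 + s) = (-4 + s)*(-108/7 + s))
D(20, c(-7, -7)) - 1/(Q(145) + 49661) = (-2*(-7) + 2*(-7)) - 1/((432/7 + 145² - 136/7*145) + 49661) = (14 - 14) - 1/((432/7 + 21025 - 19720/7) + 49661) = 0 - 1/(127887/7 + 49661) = 0 - 1/475514/7 = 0 - 1*7/475514 = 0 - 7/475514 = -7/475514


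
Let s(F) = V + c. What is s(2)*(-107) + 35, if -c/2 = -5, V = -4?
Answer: -607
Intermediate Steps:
c = 10 (c = -2*(-5) = 10)
s(F) = 6 (s(F) = -4 + 10 = 6)
s(2)*(-107) + 35 = 6*(-107) + 35 = -642 + 35 = -607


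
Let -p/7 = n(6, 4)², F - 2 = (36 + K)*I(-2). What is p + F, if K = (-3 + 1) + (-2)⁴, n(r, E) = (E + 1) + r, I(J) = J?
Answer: -945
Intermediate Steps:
n(r, E) = 1 + E + r (n(r, E) = (1 + E) + r = 1 + E + r)
K = 14 (K = -2 + 16 = 14)
F = -98 (F = 2 + (36 + 14)*(-2) = 2 + 50*(-2) = 2 - 100 = -98)
p = -847 (p = -7*(1 + 4 + 6)² = -7*11² = -7*121 = -847)
p + F = -847 - 98 = -945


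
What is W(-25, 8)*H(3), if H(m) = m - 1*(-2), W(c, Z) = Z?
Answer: 40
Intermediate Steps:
H(m) = 2 + m (H(m) = m + 2 = 2 + m)
W(-25, 8)*H(3) = 8*(2 + 3) = 8*5 = 40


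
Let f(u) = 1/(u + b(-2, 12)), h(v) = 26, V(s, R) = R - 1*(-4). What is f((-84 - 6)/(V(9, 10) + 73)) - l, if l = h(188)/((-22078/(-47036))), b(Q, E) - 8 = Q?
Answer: -87731261/1589616 ≈ -55.190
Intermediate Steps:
V(s, R) = 4 + R (V(s, R) = R + 4 = 4 + R)
b(Q, E) = 8 + Q
l = 611468/11039 (l = 26/((-22078/(-47036))) = 26/((-22078*(-1/47036))) = 26/(11039/23518) = 26*(23518/11039) = 611468/11039 ≈ 55.392)
f(u) = 1/(6 + u) (f(u) = 1/(u + (8 - 2)) = 1/(u + 6) = 1/(6 + u))
f((-84 - 6)/(V(9, 10) + 73)) - l = 1/(6 + (-84 - 6)/((4 + 10) + 73)) - 1*611468/11039 = 1/(6 - 90/(14 + 73)) - 611468/11039 = 1/(6 - 90/87) - 611468/11039 = 1/(6 - 90*1/87) - 611468/11039 = 1/(6 - 30/29) - 611468/11039 = 1/(144/29) - 611468/11039 = 29/144 - 611468/11039 = -87731261/1589616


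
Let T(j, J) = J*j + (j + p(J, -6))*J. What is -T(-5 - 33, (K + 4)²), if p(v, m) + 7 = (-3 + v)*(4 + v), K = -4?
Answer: 0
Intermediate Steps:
p(v, m) = -7 + (-3 + v)*(4 + v)
T(j, J) = J*j + J*(-19 + J + j + J²) (T(j, J) = J*j + (j + (-19 + J + J²))*J = J*j + (-19 + J + j + J²)*J = J*j + J*(-19 + J + j + J²))
-T(-5 - 33, (K + 4)²) = -(-4 + 4)²*(-19 + (-4 + 4)² + ((-4 + 4)²)² + 2*(-5 - 33)) = -0²*(-19 + 0² + (0²)² + 2*(-38)) = -0*(-19 + 0 + 0² - 76) = -0*(-19 + 0 + 0 - 76) = -0*(-95) = -1*0 = 0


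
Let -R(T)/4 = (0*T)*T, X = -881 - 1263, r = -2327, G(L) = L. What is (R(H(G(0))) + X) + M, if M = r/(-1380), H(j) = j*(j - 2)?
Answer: -2956393/1380 ≈ -2142.3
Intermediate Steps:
H(j) = j*(-2 + j)
X = -2144
M = 2327/1380 (M = -2327/(-1380) = -2327*(-1/1380) = 2327/1380 ≈ 1.6862)
R(T) = 0 (R(T) = -4*0*T*T = -0*T = -4*0 = 0)
(R(H(G(0))) + X) + M = (0 - 2144) + 2327/1380 = -2144 + 2327/1380 = -2956393/1380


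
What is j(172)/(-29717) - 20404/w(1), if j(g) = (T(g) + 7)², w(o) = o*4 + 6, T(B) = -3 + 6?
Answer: -303173334/148585 ≈ -2040.4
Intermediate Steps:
T(B) = 3
w(o) = 6 + 4*o (w(o) = 4*o + 6 = 6 + 4*o)
j(g) = 100 (j(g) = (3 + 7)² = 10² = 100)
j(172)/(-29717) - 20404/w(1) = 100/(-29717) - 20404/(6 + 4*1) = 100*(-1/29717) - 20404/(6 + 4) = -100/29717 - 20404/10 = -100/29717 - 20404*⅒ = -100/29717 - 10202/5 = -303173334/148585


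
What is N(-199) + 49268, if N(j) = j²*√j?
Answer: 49268 + 39601*I*√199 ≈ 49268.0 + 5.5864e+5*I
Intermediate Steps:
N(j) = j^(5/2)
N(-199) + 49268 = (-199)^(5/2) + 49268 = 39601*I*√199 + 49268 = 49268 + 39601*I*√199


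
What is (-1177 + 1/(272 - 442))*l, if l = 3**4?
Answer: -16207371/170 ≈ -95338.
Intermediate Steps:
l = 81
(-1177 + 1/(272 - 442))*l = (-1177 + 1/(272 - 442))*81 = (-1177 + 1/(-170))*81 = (-1177 - 1/170)*81 = -200091/170*81 = -16207371/170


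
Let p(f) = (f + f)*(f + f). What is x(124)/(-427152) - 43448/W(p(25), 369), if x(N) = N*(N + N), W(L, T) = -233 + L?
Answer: -1164288430/60522099 ≈ -19.237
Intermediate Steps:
p(f) = 4*f² (p(f) = (2*f)*(2*f) = 4*f²)
x(N) = 2*N² (x(N) = N*(2*N) = 2*N²)
x(124)/(-427152) - 43448/W(p(25), 369) = (2*124²)/(-427152) - 43448/(-233 + 4*25²) = (2*15376)*(-1/427152) - 43448/(-233 + 4*625) = 30752*(-1/427152) - 43448/(-233 + 2500) = -1922/26697 - 43448/2267 = -1164288430/60522099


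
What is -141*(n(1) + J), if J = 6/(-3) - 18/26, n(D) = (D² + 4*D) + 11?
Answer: -24393/13 ≈ -1876.4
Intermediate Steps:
n(D) = 11 + D² + 4*D
J = -35/13 (J = 6*(-⅓) - 18*1/26 = -2 - 9/13 = -35/13 ≈ -2.6923)
-141*(n(1) + J) = -141*((11 + 1² + 4*1) - 35/13) = -141*((11 + 1 + 4) - 35/13) = -141*(16 - 35/13) = -141*173/13 = -24393/13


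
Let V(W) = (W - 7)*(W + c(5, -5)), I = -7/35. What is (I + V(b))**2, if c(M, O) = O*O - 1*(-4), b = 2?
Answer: 602176/25 ≈ 24087.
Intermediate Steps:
c(M, O) = 4 + O**2 (c(M, O) = O**2 + 4 = 4 + O**2)
I = -1/5 (I = -7*1/35 = -1/5 ≈ -0.20000)
V(W) = (-7 + W)*(29 + W) (V(W) = (W - 7)*(W + (4 + (-5)**2)) = (-7 + W)*(W + (4 + 25)) = (-7 + W)*(W + 29) = (-7 + W)*(29 + W))
(I + V(b))**2 = (-1/5 + (-203 + 2**2 + 22*2))**2 = (-1/5 + (-203 + 4 + 44))**2 = (-1/5 - 155)**2 = (-776/5)**2 = 602176/25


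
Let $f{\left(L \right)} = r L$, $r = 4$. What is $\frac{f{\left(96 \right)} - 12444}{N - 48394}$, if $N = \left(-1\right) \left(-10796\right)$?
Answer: $\frac{6030}{18799} \approx 0.32076$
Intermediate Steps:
$f{\left(L \right)} = 4 L$
$N = 10796$
$\frac{f{\left(96 \right)} - 12444}{N - 48394} = \frac{4 \cdot 96 - 12444}{10796 - 48394} = \frac{384 - 12444}{-37598} = \left(-12060\right) \left(- \frac{1}{37598}\right) = \frac{6030}{18799}$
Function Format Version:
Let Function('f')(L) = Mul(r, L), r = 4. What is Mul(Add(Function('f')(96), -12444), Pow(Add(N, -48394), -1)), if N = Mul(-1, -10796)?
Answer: Rational(6030, 18799) ≈ 0.32076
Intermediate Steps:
Function('f')(L) = Mul(4, L)
N = 10796
Mul(Add(Function('f')(96), -12444), Pow(Add(N, -48394), -1)) = Mul(Add(Mul(4, 96), -12444), Pow(Add(10796, -48394), -1)) = Mul(Add(384, -12444), Pow(-37598, -1)) = Mul(-12060, Rational(-1, 37598)) = Rational(6030, 18799)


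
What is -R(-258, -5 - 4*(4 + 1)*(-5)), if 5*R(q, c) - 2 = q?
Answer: 256/5 ≈ 51.200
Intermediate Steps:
R(q, c) = ⅖ + q/5
-R(-258, -5 - 4*(4 + 1)*(-5)) = -(⅖ + (⅕)*(-258)) = -(⅖ - 258/5) = -1*(-256/5) = 256/5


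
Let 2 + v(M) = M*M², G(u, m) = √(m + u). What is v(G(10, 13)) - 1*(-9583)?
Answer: 9581 + 23*√23 ≈ 9691.3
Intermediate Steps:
v(M) = -2 + M³ (v(M) = -2 + M*M² = -2 + M³)
v(G(10, 13)) - 1*(-9583) = (-2 + (√(13 + 10))³) - 1*(-9583) = (-2 + (√23)³) + 9583 = (-2 + 23*√23) + 9583 = 9581 + 23*√23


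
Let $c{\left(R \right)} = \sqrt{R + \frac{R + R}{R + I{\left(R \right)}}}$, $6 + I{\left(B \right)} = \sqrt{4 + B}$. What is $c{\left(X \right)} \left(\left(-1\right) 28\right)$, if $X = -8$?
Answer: $- \frac{56 \sqrt{-43 + i}}{5} \approx -0.85393 - 73.448 i$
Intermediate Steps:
$I{\left(B \right)} = -6 + \sqrt{4 + B}$
$c{\left(R \right)} = \sqrt{R + \frac{2 R}{-6 + R + \sqrt{4 + R}}}$ ($c{\left(R \right)} = \sqrt{R + \frac{R + R}{R + \left(-6 + \sqrt{4 + R}\right)}} = \sqrt{R + \frac{2 R}{-6 + R + \sqrt{4 + R}}}$)
$c{\left(X \right)} \left(\left(-1\right) 28\right) = \sqrt{- \frac{8 \left(-4 - 8 + \sqrt{4 - 8}\right)}{-6 - 8 + \sqrt{4 - 8}}} \left(\left(-1\right) 28\right) = \sqrt{- \frac{8 \left(-4 - 8 + \sqrt{-4}\right)}{-6 - 8 + \sqrt{-4}}} \left(-28\right) = \sqrt{- \frac{8 \left(-4 - 8 + 2 i\right)}{-6 - 8 + 2 i}} \left(-28\right) = \sqrt{- \frac{8 \left(-12 + 2 i\right)}{-14 + 2 i}} \left(-28\right) = \sqrt{- 8 \frac{-14 - 2 i}{200} \left(-12 + 2 i\right)} \left(-28\right) = \sqrt{- \frac{\left(-14 - 2 i\right) \left(-12 + 2 i\right)}{25}} \left(-28\right) = \frac{\sqrt{- \left(-14 - 2 i\right) \left(-12 + 2 i\right)}}{5} \left(-28\right) = - \frac{28 \sqrt{- \left(-14 - 2 i\right) \left(-12 + 2 i\right)}}{5}$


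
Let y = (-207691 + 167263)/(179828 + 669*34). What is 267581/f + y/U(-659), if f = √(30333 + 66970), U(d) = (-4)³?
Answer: 10107/3241184 + 267581*√97303/97303 ≈ 857.82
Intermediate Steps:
y = -20214/101287 (y = -40428/(179828 + 22746) = -40428/202574 = -40428*1/202574 = -20214/101287 ≈ -0.19957)
U(d) = -64
f = √97303 ≈ 311.93
267581/f + y/U(-659) = 267581/(√97303) - 20214/101287/(-64) = 267581*(√97303/97303) - 20214/101287*(-1/64) = 267581*√97303/97303 + 10107/3241184 = 10107/3241184 + 267581*√97303/97303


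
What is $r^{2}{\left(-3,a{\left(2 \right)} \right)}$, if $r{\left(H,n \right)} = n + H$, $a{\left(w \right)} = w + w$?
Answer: $1$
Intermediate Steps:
$a{\left(w \right)} = 2 w$
$r{\left(H,n \right)} = H + n$
$r^{2}{\left(-3,a{\left(2 \right)} \right)} = \left(-3 + 2 \cdot 2\right)^{2} = \left(-3 + 4\right)^{2} = 1^{2} = 1$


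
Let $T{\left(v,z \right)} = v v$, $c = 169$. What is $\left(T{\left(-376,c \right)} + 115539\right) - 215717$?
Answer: $41198$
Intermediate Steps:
$T{\left(v,z \right)} = v^{2}$
$\left(T{\left(-376,c \right)} + 115539\right) - 215717 = \left(\left(-376\right)^{2} + 115539\right) - 215717 = \left(141376 + 115539\right) - 215717 = 256915 - 215717 = 41198$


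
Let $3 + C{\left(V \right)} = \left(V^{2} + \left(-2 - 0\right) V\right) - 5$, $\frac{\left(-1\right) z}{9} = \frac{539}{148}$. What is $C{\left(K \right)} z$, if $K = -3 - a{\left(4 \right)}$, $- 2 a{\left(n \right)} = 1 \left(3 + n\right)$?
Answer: $\frac{169785}{592} \approx 286.8$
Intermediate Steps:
$a{\left(n \right)} = - \frac{3}{2} - \frac{n}{2}$ ($a{\left(n \right)} = - \frac{1 \left(3 + n\right)}{2} = - \frac{3 + n}{2} = - \frac{3}{2} - \frac{n}{2}$)
$K = \frac{1}{2}$ ($K = -3 - \left(- \frac{3}{2} - 2\right) = -3 - - \frac{7}{2} = -3 + \frac{7}{2} = \frac{1}{2} \approx 0.5$)
$z = - \frac{4851}{148}$ ($z = - 9 \cdot \frac{539}{148} = - 9 \cdot 539 \cdot \frac{1}{148} = \left(-9\right) \frac{539}{148} = - \frac{4851}{148} \approx -32.777$)
$C{\left(V \right)} = -8 + V^{2} - 2 V$ ($C{\left(V \right)} = -3 - \left(5 - V^{2} - \left(-2 - 0\right) V\right) = -3 - \left(5 - V^{2} - \left(-2 + 0\right) V\right) = -3 - \left(5 - V^{2} + 2 V\right) = -8 + V^{2} - 2 V$)
$C{\left(K \right)} z = \left(-8 + \left(\frac{1}{2}\right)^{2} - 1\right) \left(- \frac{4851}{148}\right) = \left(-8 + \frac{1}{4} - 1\right) \left(- \frac{4851}{148}\right) = \left(- \frac{35}{4}\right) \left(- \frac{4851}{148}\right) = \frac{169785}{592}$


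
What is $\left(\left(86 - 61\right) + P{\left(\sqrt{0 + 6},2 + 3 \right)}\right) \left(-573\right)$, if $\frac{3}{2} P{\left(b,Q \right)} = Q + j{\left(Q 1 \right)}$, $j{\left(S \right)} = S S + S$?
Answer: $-27695$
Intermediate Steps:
$j{\left(S \right)} = S + S^{2}$ ($j{\left(S \right)} = S^{2} + S = S + S^{2}$)
$P{\left(b,Q \right)} = \frac{2 Q}{3} + \frac{2 Q \left(1 + Q\right)}{3}$ ($P{\left(b,Q \right)} = \frac{2 \left(Q + Q 1 \left(1 + Q 1\right)\right)}{3} = \frac{2 \left(Q + Q \left(1 + Q\right)\right)}{3} = \frac{2 Q}{3} + \frac{2 Q \left(1 + Q\right)}{3}$)
$\left(\left(86 - 61\right) + P{\left(\sqrt{0 + 6},2 + 3 \right)}\right) \left(-573\right) = \left(\left(86 - 61\right) + \frac{2 \left(2 + 3\right) \left(2 + \left(2 + 3\right)\right)}{3}\right) \left(-573\right) = \left(25 + \frac{2}{3} \cdot 5 \left(2 + 5\right)\right) \left(-573\right) = \left(25 + \frac{2}{3} \cdot 5 \cdot 7\right) \left(-573\right) = \left(25 + \frac{70}{3}\right) \left(-573\right) = \frac{145}{3} \left(-573\right) = -27695$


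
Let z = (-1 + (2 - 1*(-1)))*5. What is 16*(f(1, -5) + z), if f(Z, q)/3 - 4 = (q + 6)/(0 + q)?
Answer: 1712/5 ≈ 342.40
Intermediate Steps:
f(Z, q) = 12 + 3*(6 + q)/q (f(Z, q) = 12 + 3*((q + 6)/(0 + q)) = 12 + 3*((6 + q)/q) = 12 + 3*(6 + q)/q)
z = 10 (z = (-1 + (2 + 1))*5 = (-1 + 3)*5 = 2*5 = 10)
16*(f(1, -5) + z) = 16*((15 + 18/(-5)) + 10) = 16*((15 + 18*(-1/5)) + 10) = 16*((15 - 18/5) + 10) = 16*(57/5 + 10) = 16*(107/5) = 1712/5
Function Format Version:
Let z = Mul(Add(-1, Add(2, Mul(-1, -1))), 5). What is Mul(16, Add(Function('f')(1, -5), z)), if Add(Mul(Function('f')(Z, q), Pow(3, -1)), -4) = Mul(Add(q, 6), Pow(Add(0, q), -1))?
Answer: Rational(1712, 5) ≈ 342.40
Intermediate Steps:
Function('f')(Z, q) = Add(12, Mul(3, Pow(q, -1), Add(6, q))) (Function('f')(Z, q) = Add(12, Mul(3, Mul(Add(q, 6), Pow(Add(0, q), -1)))) = Add(12, Mul(3, Mul(Add(6, q), Pow(q, -1)))) = Add(12, Mul(3, Mul(Pow(q, -1), Add(6, q)))) = Add(12, Mul(3, Pow(q, -1), Add(6, q))))
z = 10 (z = Mul(Add(-1, Add(2, 1)), 5) = Mul(Add(-1, 3), 5) = Mul(2, 5) = 10)
Mul(16, Add(Function('f')(1, -5), z)) = Mul(16, Add(Add(15, Mul(18, Pow(-5, -1))), 10)) = Mul(16, Add(Add(15, Mul(18, Rational(-1, 5))), 10)) = Mul(16, Add(Add(15, Rational(-18, 5)), 10)) = Mul(16, Add(Rational(57, 5), 10)) = Mul(16, Rational(107, 5)) = Rational(1712, 5)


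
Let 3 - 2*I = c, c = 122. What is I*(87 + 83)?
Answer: -10115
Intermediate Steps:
I = -119/2 (I = 3/2 - ½*122 = 3/2 - 61 = -119/2 ≈ -59.500)
I*(87 + 83) = -119*(87 + 83)/2 = -119/2*170 = -10115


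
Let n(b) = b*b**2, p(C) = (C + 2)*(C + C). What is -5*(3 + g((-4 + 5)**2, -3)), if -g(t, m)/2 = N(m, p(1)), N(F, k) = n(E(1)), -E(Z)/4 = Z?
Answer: -655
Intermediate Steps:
p(C) = 2*C*(2 + C) (p(C) = (2 + C)*(2*C) = 2*C*(2 + C))
E(Z) = -4*Z
n(b) = b**3
N(F, k) = -64 (N(F, k) = (-4*1)**3 = (-4)**3 = -64)
g(t, m) = 128 (g(t, m) = -2*(-64) = 128)
-5*(3 + g((-4 + 5)**2, -3)) = -5*(3 + 128) = -5*131 = -655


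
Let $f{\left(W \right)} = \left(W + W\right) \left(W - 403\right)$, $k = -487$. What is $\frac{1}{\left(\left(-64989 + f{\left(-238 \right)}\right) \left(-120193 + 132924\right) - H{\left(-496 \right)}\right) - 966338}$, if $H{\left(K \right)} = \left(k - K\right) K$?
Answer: $\frac{1}{3056094963} \approx 3.2722 \cdot 10^{-10}$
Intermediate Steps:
$f{\left(W \right)} = 2 W \left(-403 + W\right)$
$H{\left(K \right)} = K \left(-487 - K\right)$ ($H{\left(K \right)} = \left(-487 - K\right) K = K \left(-487 - K\right)$)
$\frac{1}{\left(\left(-64989 + f{\left(-238 \right)}\right) \left(-120193 + 132924\right) - H{\left(-496 \right)}\right) - 966338} = \frac{1}{\left(\left(-64989 + 2 \left(-238\right) \left(-403 - 238\right)\right) \left(-120193 + 132924\right) - \left(-1\right) \left(-496\right) \left(487 - 496\right)\right) - 966338} = \frac{1}{\left(\left(-64989 + 2 \left(-238\right) \left(-641\right)\right) 12731 - \left(-1\right) \left(-496\right) \left(-9\right)\right) - 966338} = \frac{1}{\left(\left(-64989 + 305116\right) 12731 - -4464\right) - 966338} = \frac{1}{\left(240127 \cdot 12731 + 4464\right) - 966338} = \frac{1}{\left(3057056837 + 4464\right) - 966338} = \frac{1}{3057061301 - 966338} = \frac{1}{3056094963}$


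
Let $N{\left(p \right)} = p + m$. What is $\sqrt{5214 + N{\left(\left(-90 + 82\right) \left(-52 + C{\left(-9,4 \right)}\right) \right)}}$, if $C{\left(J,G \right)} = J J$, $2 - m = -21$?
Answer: $\sqrt{5005} \approx 70.746$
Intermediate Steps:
$m = 23$ ($m = 2 - -21 = 2 + 21 = 23$)
$C{\left(J,G \right)} = J^{2}$
$N{\left(p \right)} = 23 + p$ ($N{\left(p \right)} = p + 23 = 23 + p$)
$\sqrt{5214 + N{\left(\left(-90 + 82\right) \left(-52 + C{\left(-9,4 \right)}\right) \right)}} = \sqrt{5214 + \left(23 + \left(-90 + 82\right) \left(-52 + \left(-9\right)^{2}\right)\right)} = \sqrt{5214 + \left(23 - 8 \left(-52 + 81\right)\right)} = \sqrt{5214 + \left(23 - 232\right)} = \sqrt{5214 - 209} = \sqrt{5005}$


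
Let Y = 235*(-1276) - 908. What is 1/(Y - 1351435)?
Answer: -1/1652203 ≈ -6.0525e-7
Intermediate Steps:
Y = -300768 (Y = -299860 - 908 = -300768)
1/(Y - 1351435) = 1/(-300768 - 1351435) = 1/(-1652203) = -1/1652203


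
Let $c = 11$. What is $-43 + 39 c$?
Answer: $386$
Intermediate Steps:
$-43 + 39 c = -43 + 39 \cdot 11 = -43 + 429 = 386$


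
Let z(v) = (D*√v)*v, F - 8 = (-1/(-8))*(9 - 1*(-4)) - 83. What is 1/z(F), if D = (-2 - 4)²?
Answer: 4*I*√1174/3101121 ≈ 4.4195e-5*I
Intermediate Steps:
D = 36 (D = (-6)² = 36)
F = -587/8 (F = 8 + ((-1/(-8))*(9 - 1*(-4)) - 83) = 8 + ((-1*(-⅛))*(9 + 4) - 83) = 8 + ((⅛)*13 - 83) = 8 + (13/8 - 83) = 8 - 651/8 = -587/8 ≈ -73.375)
z(v) = 36*v^(3/2) (z(v) = (36*√v)*v = 36*v^(3/2))
1/z(F) = 1/(36*(-587/8)^(3/2)) = 1/(36*(-587*I*√1174/32)) = 1/(-5283*I*√1174/8) = 4*I*√1174/3101121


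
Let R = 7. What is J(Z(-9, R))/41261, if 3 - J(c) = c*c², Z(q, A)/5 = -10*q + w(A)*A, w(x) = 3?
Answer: -170953872/41261 ≈ -4143.2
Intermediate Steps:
Z(q, A) = -50*q + 15*A (Z(q, A) = 5*(-10*q + 3*A) = -50*q + 15*A)
J(c) = 3 - c³ (J(c) = 3 - c*c² = 3 - c³)
J(Z(-9, R))/41261 = (3 - (-50*(-9) + 15*7)³)/41261 = (3 - (450 + 105)³)*(1/41261) = (3 - 1*555³)*(1/41261) = (3 - 1*170953875)*(1/41261) = (3 - 170953875)*(1/41261) = -170953872*1/41261 = -170953872/41261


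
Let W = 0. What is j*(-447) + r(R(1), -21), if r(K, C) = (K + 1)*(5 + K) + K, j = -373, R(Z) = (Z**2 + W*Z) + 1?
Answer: 166754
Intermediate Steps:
R(Z) = 1 + Z**2 (R(Z) = (Z**2 + 0*Z) + 1 = (Z**2 + 0) + 1 = Z**2 + 1 = 1 + Z**2)
r(K, C) = K + (1 + K)*(5 + K) (r(K, C) = (1 + K)*(5 + K) + K = K + (1 + K)*(5 + K))
j*(-447) + r(R(1), -21) = -373*(-447) + (5 + (1 + 1**2)**2 + 7*(1 + 1**2)) = 166731 + (5 + (1 + 1)**2 + 7*(1 + 1)) = 166731 + (5 + 2**2 + 7*2) = 166731 + (5 + 4 + 14) = 166731 + 23 = 166754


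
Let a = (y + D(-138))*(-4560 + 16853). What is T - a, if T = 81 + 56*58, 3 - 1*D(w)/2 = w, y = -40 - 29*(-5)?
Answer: -4754062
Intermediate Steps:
y = 105 (y = -40 + 145 = 105)
D(w) = 6 - 2*w
T = 3329 (T = 81 + 3248 = 3329)
a = 4757391 (a = (105 + (6 - 2*(-138)))*(-4560 + 16853) = (105 + (6 + 276))*12293 = (105 + 282)*12293 = 387*12293 = 4757391)
T - a = 3329 - 1*4757391 = 3329 - 4757391 = -4754062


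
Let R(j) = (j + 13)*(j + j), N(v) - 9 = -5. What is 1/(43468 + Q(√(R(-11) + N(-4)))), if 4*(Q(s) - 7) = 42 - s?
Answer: 173942/7563954851 + 2*I*√10/7563954851 ≈ 2.2996e-5 + 8.3614e-10*I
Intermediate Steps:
N(v) = 4 (N(v) = 9 - 5 = 4)
R(j) = 2*j*(13 + j) (R(j) = (13 + j)*(2*j) = 2*j*(13 + j))
Q(s) = 35/2 - s/4 (Q(s) = 7 + (42 - s)/4 = 7 + (21/2 - s/4) = 35/2 - s/4)
1/(43468 + Q(√(R(-11) + N(-4)))) = 1/(43468 + (35/2 - √(2*(-11)*(13 - 11) + 4)/4)) = 1/(43468 + (35/2 - √(2*(-11)*2 + 4)/4)) = 1/(43468 + (35/2 - √(-44 + 4)/4)) = 1/(43468 + (35/2 - I*√10/2)) = 1/(86971/2 - I*√10/2)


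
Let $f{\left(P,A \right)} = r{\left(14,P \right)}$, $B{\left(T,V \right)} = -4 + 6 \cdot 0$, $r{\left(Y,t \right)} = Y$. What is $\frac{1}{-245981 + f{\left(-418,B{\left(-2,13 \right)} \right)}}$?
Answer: $- \frac{1}{245967} \approx -4.0656 \cdot 10^{-6}$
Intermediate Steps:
$B{\left(T,V \right)} = -4$ ($B{\left(T,V \right)} = -4 + 0 = -4$)
$f{\left(P,A \right)} = 14$
$\frac{1}{-245981 + f{\left(-418,B{\left(-2,13 \right)} \right)}} = \frac{1}{-245981 + 14} = \frac{1}{-245967} = - \frac{1}{245967}$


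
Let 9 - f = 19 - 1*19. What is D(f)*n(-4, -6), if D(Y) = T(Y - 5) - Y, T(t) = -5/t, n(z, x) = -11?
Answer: 451/4 ≈ 112.75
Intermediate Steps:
f = 9 (f = 9 - (19 - 1*19) = 9 - (19 - 19) = 9 - 1*0 = 9 + 0 = 9)
D(Y) = -Y - 5/(-5 + Y) (D(Y) = -5/(Y - 5) - Y = -5/(-5 + Y) - Y = -Y - 5/(-5 + Y))
D(f)*n(-4, -6) = ((-5 - 1*9*(-5 + 9))/(-5 + 9))*(-11) = ((-5 - 1*9*4)/4)*(-11) = ((-5 - 36)/4)*(-11) = ((¼)*(-41))*(-11) = -41/4*(-11) = 451/4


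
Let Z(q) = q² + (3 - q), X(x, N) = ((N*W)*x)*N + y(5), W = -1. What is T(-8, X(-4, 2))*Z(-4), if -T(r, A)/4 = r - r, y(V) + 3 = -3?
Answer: 0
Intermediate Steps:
y(V) = -6 (y(V) = -3 - 3 = -6)
X(x, N) = -6 - x*N² (X(x, N) = ((N*(-1))*x)*N - 6 = ((-N)*x)*N - 6 = (-N*x)*N - 6 = -x*N² - 6 = -6 - x*N²)
Z(q) = 3 + q² - q
T(r, A) = 0 (T(r, A) = -4*(r - r) = -4*0 = 0)
T(-8, X(-4, 2))*Z(-4) = 0*(3 + (-4)² - 1*(-4)) = 0*(3 + 16 + 4) = 0*23 = 0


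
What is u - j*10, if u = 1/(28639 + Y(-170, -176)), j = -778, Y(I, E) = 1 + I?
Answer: 221496601/28470 ≈ 7780.0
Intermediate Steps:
u = 1/28470 (u = 1/(28639 + (1 - 170)) = 1/(28639 - 169) = 1/28470 ≈ 3.5125e-5)
u - j*10 = 1/28470 - (-778)*10 = 1/28470 - 1*(-7780) = 1/28470 + 7780 = 221496601/28470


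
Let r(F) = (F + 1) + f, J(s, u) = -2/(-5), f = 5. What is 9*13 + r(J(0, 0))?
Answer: 617/5 ≈ 123.40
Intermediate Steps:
J(s, u) = 2/5 (J(s, u) = -2*(-1/5) = 2/5)
r(F) = 6 + F (r(F) = (F + 1) + 5 = (1 + F) + 5 = 6 + F)
9*13 + r(J(0, 0)) = 9*13 + (6 + 2/5) = 117 + 32/5 = 617/5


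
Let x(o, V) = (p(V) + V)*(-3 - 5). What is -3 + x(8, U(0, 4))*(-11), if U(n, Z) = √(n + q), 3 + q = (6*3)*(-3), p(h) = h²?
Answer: -5019 + 88*I*√57 ≈ -5019.0 + 664.39*I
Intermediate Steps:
q = -57 (q = -3 + (6*3)*(-3) = -3 + 18*(-3) = -3 - 54 = -57)
U(n, Z) = √(-57 + n) (U(n, Z) = √(n - 57) = √(-57 + n))
x(o, V) = -8*V - 8*V² (x(o, V) = (V² + V)*(-3 - 5) = (V + V²)*(-8) = -8*V - 8*V²)
-3 + x(8, U(0, 4))*(-11) = -3 + (8*√(-57 + 0)*(-1 - √(-57 + 0)))*(-11) = -3 + (8*√(-57)*(-1 - √(-57)))*(-11) = -3 + (8*(I*√57)*(-1 - I*√57))*(-11) = -3 + (8*I*√57*(-1 - I*√57))*(-11) = -3 - 88*I*√57*(-1 - I*√57)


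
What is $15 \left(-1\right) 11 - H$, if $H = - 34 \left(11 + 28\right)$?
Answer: $1161$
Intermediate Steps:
$H = -1326$ ($H = \left(-34\right) 39 = -1326$)
$15 \left(-1\right) 11 - H = 15 \left(-1\right) 11 - -1326 = \left(-15\right) 11 + 1326 = -165 + 1326 = 1161$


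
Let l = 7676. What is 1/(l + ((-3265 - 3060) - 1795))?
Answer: -1/444 ≈ -0.0022523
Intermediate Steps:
1/(l + ((-3265 - 3060) - 1795)) = 1/(7676 + ((-3265 - 3060) - 1795)) = 1/(7676 + (-6325 - 1795)) = 1/(7676 - 8120) = 1/(-444) = -1/444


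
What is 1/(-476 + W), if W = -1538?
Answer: -1/2014 ≈ -0.00049652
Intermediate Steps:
1/(-476 + W) = 1/(-476 - 1538) = 1/(-2014) = -1/2014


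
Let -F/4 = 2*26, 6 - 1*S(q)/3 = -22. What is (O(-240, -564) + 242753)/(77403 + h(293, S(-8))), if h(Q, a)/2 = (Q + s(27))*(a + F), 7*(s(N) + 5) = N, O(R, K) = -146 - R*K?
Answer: 250243/11719 ≈ 21.354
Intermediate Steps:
S(q) = 84 (S(q) = 18 - 3*(-22) = 18 + 66 = 84)
F = -208 (F = -8*26 = -4*52 = -208)
O(R, K) = -146 - K*R
s(N) = -5 + N/7
h(Q, a) = 2*(-208 + a)*(-8/7 + Q) (h(Q, a) = 2*((Q + (-5 + (1/7)*27))*(a - 208)) = 2*((Q + (-5 + 27/7))*(-208 + a)) = 2*((Q - 8/7)*(-208 + a)) = 2*((-8/7 + Q)*(-208 + a)) = 2*((-208 + a)*(-8/7 + Q)) = 2*(-208 + a)*(-8/7 + Q))
(O(-240, -564) + 242753)/(77403 + h(293, S(-8))) = ((-146 - 1*(-564)*(-240)) + 242753)/(77403 + (3328/7 - 416*293 - 16/7*84 + 2*293*84)) = ((-146 - 135360) + 242753)/(77403 + (3328/7 - 121888 - 192 + 49224)) = (-135506 + 242753)/(77403 - 506664/7) = 107247/(35157/7) = 107247*(7/35157) = 250243/11719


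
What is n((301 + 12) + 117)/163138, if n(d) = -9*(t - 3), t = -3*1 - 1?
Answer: 63/163138 ≈ 0.00038618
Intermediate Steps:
t = -4 (t = -3 - 1 = -4)
n(d) = 63 (n(d) = -9*(-4 - 3) = -9*(-7) = 63)
n((301 + 12) + 117)/163138 = 63/163138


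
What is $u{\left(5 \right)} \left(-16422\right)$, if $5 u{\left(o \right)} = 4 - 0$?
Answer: $- \frac{65688}{5} \approx -13138.0$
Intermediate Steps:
$u{\left(o \right)} = \frac{4}{5}$ ($u{\left(o \right)} = \frac{4 - 0}{5} = \frac{4 + 0}{5} = \frac{1}{5} \cdot 4 = \frac{4}{5}$)
$u{\left(5 \right)} \left(-16422\right) = \frac{4}{5} \left(-16422\right) = - \frac{65688}{5}$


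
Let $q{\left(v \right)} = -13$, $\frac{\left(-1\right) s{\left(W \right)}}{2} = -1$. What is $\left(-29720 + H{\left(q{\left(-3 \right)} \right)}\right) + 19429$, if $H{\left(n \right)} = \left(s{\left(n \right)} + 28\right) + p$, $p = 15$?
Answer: $-10246$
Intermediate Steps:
$s{\left(W \right)} = 2$ ($s{\left(W \right)} = \left(-2\right) \left(-1\right) = 2$)
$H{\left(n \right)} = 45$ ($H{\left(n \right)} = \left(2 + 28\right) + 15 = 30 + 15 = 45$)
$\left(-29720 + H{\left(q{\left(-3 \right)} \right)}\right) + 19429 = \left(-29720 + 45\right) + 19429 = -29675 + 19429 = -10246$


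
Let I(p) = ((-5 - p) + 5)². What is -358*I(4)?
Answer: -5728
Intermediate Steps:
I(p) = p² (I(p) = (-p)² = p²)
-358*I(4) = -358*4² = -358*16 = -5728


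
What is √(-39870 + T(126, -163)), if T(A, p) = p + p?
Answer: 2*I*√10049 ≈ 200.49*I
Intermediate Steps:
T(A, p) = 2*p
√(-39870 + T(126, -163)) = √(-39870 + 2*(-163)) = √(-39870 - 326) = √(-40196) = 2*I*√10049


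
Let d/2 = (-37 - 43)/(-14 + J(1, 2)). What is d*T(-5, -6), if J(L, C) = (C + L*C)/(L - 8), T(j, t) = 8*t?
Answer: -8960/17 ≈ -527.06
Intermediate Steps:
J(L, C) = (C + C*L)/(-8 + L)
d = 560/51 (d = 2*((-37 - 43)/(-14 + 2*(1 + 1)/(-8 + 1))) = 2*(-80/(-14 + 2*2/(-7))) = 2*(-80/(-14 + 2*(-⅐)*2)) = 2*(-80/(-14 - 4/7)) = 2*(-80/(-102/7)) = 2*(-80*(-7/102)) = 2*(280/51) = 560/51 ≈ 10.980)
d*T(-5, -6) = 560*(8*(-6))/51 = (560/51)*(-48) = -8960/17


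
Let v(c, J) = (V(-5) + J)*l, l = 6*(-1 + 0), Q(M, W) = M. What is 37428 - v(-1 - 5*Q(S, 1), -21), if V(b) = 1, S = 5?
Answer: 37308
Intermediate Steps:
l = -6 (l = 6*(-1) = -6)
v(c, J) = -6 - 6*J (v(c, J) = (1 + J)*(-6) = -6 - 6*J)
37428 - v(-1 - 5*Q(S, 1), -21) = 37428 - (-6 - 6*(-21)) = 37428 - (-6 + 126) = 37428 - 1*120 = 37428 - 120 = 37308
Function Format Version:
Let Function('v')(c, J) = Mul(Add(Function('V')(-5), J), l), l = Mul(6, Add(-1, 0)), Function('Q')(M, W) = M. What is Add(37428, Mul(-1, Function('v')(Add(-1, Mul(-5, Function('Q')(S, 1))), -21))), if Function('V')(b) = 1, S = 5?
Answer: 37308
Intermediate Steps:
l = -6 (l = Mul(6, -1) = -6)
Function('v')(c, J) = Add(-6, Mul(-6, J)) (Function('v')(c, J) = Mul(Add(1, J), -6) = Add(-6, Mul(-6, J)))
Add(37428, Mul(-1, Function('v')(Add(-1, Mul(-5, Function('Q')(S, 1))), -21))) = Add(37428, Mul(-1, Add(-6, Mul(-6, -21)))) = Add(37428, Mul(-1, Add(-6, 126))) = Add(37428, Mul(-1, 120)) = Add(37428, -120) = 37308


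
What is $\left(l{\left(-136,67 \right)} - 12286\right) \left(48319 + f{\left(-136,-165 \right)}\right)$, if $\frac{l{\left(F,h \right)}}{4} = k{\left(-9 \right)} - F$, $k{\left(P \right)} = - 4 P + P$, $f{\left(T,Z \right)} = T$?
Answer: $-560561022$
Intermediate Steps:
$k{\left(P \right)} = - 3 P$
$l{\left(F,h \right)} = 108 - 4 F$ ($l{\left(F,h \right)} = 4 \left(\left(-3\right) \left(-9\right) - F\right) = 4 \left(27 - F\right) = 108 - 4 F$)
$\left(l{\left(-136,67 \right)} - 12286\right) \left(48319 + f{\left(-136,-165 \right)}\right) = \left(\left(108 - -544\right) - 12286\right) \left(48319 - 136\right) = \left(\left(108 + 544\right) - 12286\right) 48183 = \left(652 - 12286\right) 48183 = \left(-11634\right) 48183 = -560561022$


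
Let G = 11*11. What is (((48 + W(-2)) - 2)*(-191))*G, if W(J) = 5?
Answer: -1178661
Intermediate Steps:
G = 121
(((48 + W(-2)) - 2)*(-191))*G = (((48 + 5) - 2)*(-191))*121 = ((53 - 2)*(-191))*121 = (51*(-191))*121 = -9741*121 = -1178661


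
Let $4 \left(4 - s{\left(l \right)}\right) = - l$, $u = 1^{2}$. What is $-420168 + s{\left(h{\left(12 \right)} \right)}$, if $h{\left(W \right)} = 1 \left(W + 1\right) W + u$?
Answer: $- \frac{1680499}{4} \approx -4.2013 \cdot 10^{5}$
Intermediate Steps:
$u = 1$
$h{\left(W \right)} = 1 + W \left(1 + W\right)$ ($h{\left(W \right)} = 1 \left(W + 1\right) W + 1 = 1 \left(1 + W\right) W + 1 = \left(1 + W\right) W + 1 = W \left(1 + W\right) + 1 = 1 + W \left(1 + W\right)$)
$s{\left(l \right)} = 4 + \frac{l}{4}$ ($s{\left(l \right)} = 4 - \frac{\left(-1\right) l}{4} = 4 + \frac{l}{4}$)
$-420168 + s{\left(h{\left(12 \right)} \right)} = -420168 + \left(4 + \frac{1 + 12 + 12^{2}}{4}\right) = -420168 + \left(4 + \frac{1 + 12 + 144}{4}\right) = -420168 + \left(4 + \frac{1}{4} \cdot 157\right) = -420168 + \left(4 + \frac{157}{4}\right) = -420168 + \frac{173}{4} = - \frac{1680499}{4}$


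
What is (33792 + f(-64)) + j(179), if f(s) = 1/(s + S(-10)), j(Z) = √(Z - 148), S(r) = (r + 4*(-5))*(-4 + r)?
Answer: 12029953/356 + √31 ≈ 33798.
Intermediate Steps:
S(r) = (-20 + r)*(-4 + r) (S(r) = (r - 20)*(-4 + r) = (-20 + r)*(-4 + r))
j(Z) = √(-148 + Z)
f(s) = 1/(420 + s) (f(s) = 1/(s + (80 + (-10)² - 24*(-10))) = 1/(s + (80 + 100 + 240)) = 1/(s + 420) = 1/(420 + s))
(33792 + f(-64)) + j(179) = (33792 + 1/(420 - 64)) + √(-148 + 179) = (33792 + 1/356) + √31 = 12029953/356 + √31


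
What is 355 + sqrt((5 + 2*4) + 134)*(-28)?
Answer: 355 - 196*sqrt(3) ≈ 15.518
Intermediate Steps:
355 + sqrt((5 + 2*4) + 134)*(-28) = 355 + sqrt((5 + 8) + 134)*(-28) = 355 + sqrt(13 + 134)*(-28) = 355 + sqrt(147)*(-28) = 355 + (7*sqrt(3))*(-28) = 355 - 196*sqrt(3)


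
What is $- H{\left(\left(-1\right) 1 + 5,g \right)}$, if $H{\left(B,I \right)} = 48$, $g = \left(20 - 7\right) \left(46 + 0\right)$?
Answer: $-48$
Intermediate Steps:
$g = 598$ ($g = 13 \cdot 46 = 598$)
$- H{\left(\left(-1\right) 1 + 5,g \right)} = \left(-1\right) 48 = -48$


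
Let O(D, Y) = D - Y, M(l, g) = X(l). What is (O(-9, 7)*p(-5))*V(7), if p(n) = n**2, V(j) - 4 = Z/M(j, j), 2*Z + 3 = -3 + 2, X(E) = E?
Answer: -10400/7 ≈ -1485.7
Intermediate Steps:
Z = -2 (Z = -3/2 + (-3 + 2)/2 = -3/2 + (1/2)*(-1) = -3/2 - 1/2 = -2)
M(l, g) = l
V(j) = 4 - 2/j
(O(-9, 7)*p(-5))*V(7) = ((-9 - 1*7)*(-5)**2)*(4 - 2/7) = ((-9 - 7)*25)*(4 - 2*1/7) = (-16*25)*(4 - 2/7) = -400*26/7 = -10400/7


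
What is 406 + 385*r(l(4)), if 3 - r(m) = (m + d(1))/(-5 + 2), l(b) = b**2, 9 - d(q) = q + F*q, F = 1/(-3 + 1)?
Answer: 28231/6 ≈ 4705.2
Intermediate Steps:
F = -1/2 (F = 1/(-2) = -1/2 ≈ -0.50000)
d(q) = 9 - q/2 (d(q) = 9 - (q - q/2) = 9 - q/2)
r(m) = 35/6 + m/3 (r(m) = 3 - (m + (9 - 1/2*1))/(-5 + 2) = 3 - (m + (9 - 1/2))/(-3) = 3 - (m + 17/2)*(-1)/3 = 3 - (17/2 + m)*(-1)/3 = 3 - (-17/6 - m/3) = 3 + (17/6 + m/3) = 35/6 + m/3)
406 + 385*r(l(4)) = 406 + 385*(35/6 + (1/3)*4**2) = 406 + 385*(35/6 + (1/3)*16) = 406 + 385*(35/6 + 16/3) = 406 + 385*(67/6) = 406 + 25795/6 = 28231/6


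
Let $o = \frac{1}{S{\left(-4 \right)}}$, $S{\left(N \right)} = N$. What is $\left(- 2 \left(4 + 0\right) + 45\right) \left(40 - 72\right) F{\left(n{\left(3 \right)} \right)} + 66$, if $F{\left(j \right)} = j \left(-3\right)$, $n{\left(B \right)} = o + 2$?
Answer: $6282$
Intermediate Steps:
$o = - \frac{1}{4}$ ($o = \frac{1}{-4} = - \frac{1}{4} \approx -0.25$)
$n{\left(B \right)} = \frac{7}{4}$ ($n{\left(B \right)} = - \frac{1}{4} + 2 = \frac{7}{4}$)
$F{\left(j \right)} = - 3 j$
$\left(- 2 \left(4 + 0\right) + 45\right) \left(40 - 72\right) F{\left(n{\left(3 \right)} \right)} + 66 = \left(- 2 \left(4 + 0\right) + 45\right) \left(40 - 72\right) \left(\left(-3\right) \frac{7}{4}\right) + 66 = \left(\left(-2\right) 4 + 45\right) \left(-32\right) \left(- \frac{21}{4}\right) + 66 = \left(-8 + 45\right) \left(-32\right) \left(- \frac{21}{4}\right) + 66 = 37 \left(-32\right) \left(- \frac{21}{4}\right) + 66 = \left(-1184\right) \left(- \frac{21}{4}\right) + 66 = 6216 + 66 = 6282$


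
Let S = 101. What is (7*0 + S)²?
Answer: 10201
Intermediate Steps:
(7*0 + S)² = (7*0 + 101)² = (0 + 101)² = 101² = 10201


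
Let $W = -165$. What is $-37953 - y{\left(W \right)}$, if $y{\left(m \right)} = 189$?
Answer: $-38142$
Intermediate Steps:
$-37953 - y{\left(W \right)} = -37953 - 189 = -38142$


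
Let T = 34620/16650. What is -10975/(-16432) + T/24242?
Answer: 73840007389/110540610960 ≈ 0.66799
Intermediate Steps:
T = 1154/555 (T = 34620*(1/16650) = 1154/555 ≈ 2.0793)
-10975/(-16432) + T/24242 = -10975/(-16432) + (1154/555)/24242 = -10975*(-1/16432) + (1154/555)*(1/24242) = 10975/16432 + 577/6727155 = 73840007389/110540610960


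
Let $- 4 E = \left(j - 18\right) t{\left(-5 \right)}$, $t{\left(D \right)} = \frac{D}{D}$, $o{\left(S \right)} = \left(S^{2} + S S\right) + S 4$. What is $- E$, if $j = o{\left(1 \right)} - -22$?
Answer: $\frac{5}{2} \approx 2.5$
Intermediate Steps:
$o{\left(S \right)} = 2 S^{2} + 4 S$ ($o{\left(S \right)} = \left(S^{2} + S^{2}\right) + 4 S = 2 S^{2} + 4 S$)
$j = 28$ ($j = 2 \cdot 1 \left(2 + 1\right) - -22 = 2 \cdot 1 \cdot 3 + 22 = 6 + 22 = 28$)
$t{\left(D \right)} = 1$
$E = - \frac{5}{2}$ ($E = - \frac{\left(28 - 18\right) 1}{4} = - \frac{10 \cdot 1}{4} = \left(- \frac{1}{4}\right) 10 = - \frac{5}{2} \approx -2.5$)
$- E = \left(-1\right) \left(- \frac{5}{2}\right) = \frac{5}{2}$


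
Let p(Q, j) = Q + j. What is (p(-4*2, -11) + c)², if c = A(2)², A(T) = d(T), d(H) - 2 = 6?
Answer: 2025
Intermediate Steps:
d(H) = 8 (d(H) = 2 + 6 = 8)
A(T) = 8
c = 64 (c = 8² = 64)
(p(-4*2, -11) + c)² = ((-4*2 - 11) + 64)² = ((-8 - 11) + 64)² = (-19 + 64)² = 45² = 2025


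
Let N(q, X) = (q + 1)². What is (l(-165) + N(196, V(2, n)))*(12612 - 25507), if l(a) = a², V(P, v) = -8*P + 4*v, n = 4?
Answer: -851508430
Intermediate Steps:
N(q, X) = (1 + q)²
(l(-165) + N(196, V(2, n)))*(12612 - 25507) = ((-165)² + (1 + 196)²)*(12612 - 25507) = (27225 + 197²)*(-12895) = (27225 + 38809)*(-12895) = 66034*(-12895) = -851508430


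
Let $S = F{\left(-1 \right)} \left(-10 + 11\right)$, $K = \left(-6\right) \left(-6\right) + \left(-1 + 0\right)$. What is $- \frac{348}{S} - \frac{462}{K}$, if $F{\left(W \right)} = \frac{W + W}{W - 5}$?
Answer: $- \frac{5286}{5} \approx -1057.2$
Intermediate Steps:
$F{\left(W \right)} = \frac{2 W}{-5 + W}$
$K = 35$ ($K = 36 - 1 = 35$)
$S = \frac{1}{3}$ ($S = 2 \left(-1\right) \frac{1}{-5 - 1} \left(-10 + 11\right) = 2 \left(-1\right) \frac{1}{-6} \cdot 1 = 2 \left(-1\right) \left(- \frac{1}{6}\right) 1 = \frac{1}{3} \cdot 1 = \frac{1}{3} \approx 0.33333$)
$- \frac{348}{S} - \frac{462}{K} = - 348 \frac{1}{\frac{1}{3}} - \frac{462}{35} = \left(-348\right) 3 - \frac{66}{5} = -1044 - \frac{66}{5} = - \frac{5286}{5}$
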